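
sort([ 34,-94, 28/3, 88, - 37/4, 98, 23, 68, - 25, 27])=[ - 94, - 25, - 37/4, 28/3, 23, 27,34,68,88, 98]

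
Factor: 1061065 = 5^1*137^1 * 1549^1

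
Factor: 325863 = 3^7*149^1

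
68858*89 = 6128362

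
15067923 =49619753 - 34551830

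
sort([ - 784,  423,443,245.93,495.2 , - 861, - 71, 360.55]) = [ - 861 , - 784, - 71,245.93,360.55 , 423,443,495.2]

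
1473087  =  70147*21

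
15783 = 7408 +8375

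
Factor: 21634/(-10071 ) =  - 58/27 = - 2^1*3^( - 3)*29^1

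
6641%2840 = 961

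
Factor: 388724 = 2^2*7^1*13883^1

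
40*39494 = 1579760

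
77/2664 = 77/2664 = 0.03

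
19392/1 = 19392 = 19392.00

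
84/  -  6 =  - 14/1=-14.00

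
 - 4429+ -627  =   - 5056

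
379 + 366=745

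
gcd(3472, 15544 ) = 8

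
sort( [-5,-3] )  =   [ - 5,  -  3] 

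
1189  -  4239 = - 3050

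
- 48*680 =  -32640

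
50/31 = 50/31 = 1.61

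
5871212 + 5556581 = 11427793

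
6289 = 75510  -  69221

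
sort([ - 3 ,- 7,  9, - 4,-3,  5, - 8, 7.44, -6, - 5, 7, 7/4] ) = [ - 8, - 7, - 6,-5, - 4,  -  3, - 3,7/4, 5,7, 7.44,9] 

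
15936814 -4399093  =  11537721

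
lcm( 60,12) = 60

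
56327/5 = 56327/5 = 11265.40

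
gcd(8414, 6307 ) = 7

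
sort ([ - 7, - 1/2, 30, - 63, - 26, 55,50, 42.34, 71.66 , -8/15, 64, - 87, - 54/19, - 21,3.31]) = [  -  87, - 63,- 26,-21,-7, - 54/19,  -  8/15, - 1/2, 3.31, 30, 42.34, 50,55,64, 71.66 ] 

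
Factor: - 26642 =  - 2^1*7^1* 11^1 * 173^1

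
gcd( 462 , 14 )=14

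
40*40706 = 1628240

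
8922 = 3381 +5541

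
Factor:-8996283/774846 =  - 2^( -1)*3^( - 2)*79^1*4783^( - 1 )*12653^1=- 999587/86094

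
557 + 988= 1545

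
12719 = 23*553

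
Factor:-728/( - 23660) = 2/65 = 2^1*5^( -1) * 13^(-1 ) 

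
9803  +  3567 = 13370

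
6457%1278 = 67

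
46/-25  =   - 46/25 = -1.84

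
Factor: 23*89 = 23^1*89^1 = 2047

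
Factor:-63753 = - 3^1 * 79^1*269^1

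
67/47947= 67/47947 = 0.00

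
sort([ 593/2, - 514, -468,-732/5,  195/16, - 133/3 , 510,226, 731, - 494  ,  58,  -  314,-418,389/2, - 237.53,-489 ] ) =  [ -514, - 494, - 489 ,  -  468,  -  418, - 314, - 237.53, -732/5,-133/3 , 195/16, 58,  389/2, 226, 593/2,  510,731 ] 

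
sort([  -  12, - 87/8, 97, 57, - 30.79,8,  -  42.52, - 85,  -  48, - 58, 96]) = [ - 85,  -  58 , - 48,- 42.52, - 30.79,  -  12, - 87/8, 8,57, 96,97]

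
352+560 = 912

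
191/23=8 + 7/23  =  8.30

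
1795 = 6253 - 4458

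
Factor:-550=- 2^1*5^2*11^1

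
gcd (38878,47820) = 2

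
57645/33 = 1746+9/11 = 1746.82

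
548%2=0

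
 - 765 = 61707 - 62472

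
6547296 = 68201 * 96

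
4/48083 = 4/48083 =0.00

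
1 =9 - 8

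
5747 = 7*821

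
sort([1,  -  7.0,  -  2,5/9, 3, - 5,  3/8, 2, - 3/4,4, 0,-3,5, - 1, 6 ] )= [ - 7.0,-5, - 3, - 2, - 1, - 3/4, 0, 3/8 , 5/9,1 , 2,  3,  4,5,6]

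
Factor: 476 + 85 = 3^1*11^1*17^1 =561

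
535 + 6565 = 7100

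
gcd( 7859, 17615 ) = 271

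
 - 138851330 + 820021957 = 681170627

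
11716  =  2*5858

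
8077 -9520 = - 1443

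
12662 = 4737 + 7925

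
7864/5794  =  3932/2897=1.36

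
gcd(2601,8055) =9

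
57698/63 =57698/63 = 915.84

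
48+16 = 64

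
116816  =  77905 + 38911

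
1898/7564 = 949/3782 = 0.25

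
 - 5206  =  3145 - 8351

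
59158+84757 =143915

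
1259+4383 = 5642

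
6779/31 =6779/31 = 218.68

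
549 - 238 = 311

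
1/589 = 1/589  =  0.00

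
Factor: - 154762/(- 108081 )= 2^1 * 3^( - 3 )*223^1* 347^1*4003^(-1 ) 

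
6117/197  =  31 + 10/197 = 31.05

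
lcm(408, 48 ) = 816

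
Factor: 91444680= 2^3*3^3*5^1*227^1*373^1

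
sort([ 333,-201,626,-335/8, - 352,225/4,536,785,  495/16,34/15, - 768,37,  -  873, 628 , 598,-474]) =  [-873,  -  768 , -474, - 352,-201, - 335/8,  34/15,495/16,37,225/4,333, 536,598,  626,628,785]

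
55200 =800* 69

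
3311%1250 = 811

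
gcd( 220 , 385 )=55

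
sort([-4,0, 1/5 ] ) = [ - 4, 0, 1/5]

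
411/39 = 10+7/13 = 10.54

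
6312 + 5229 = 11541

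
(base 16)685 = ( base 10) 1669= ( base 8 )3205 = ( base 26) 2C5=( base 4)122011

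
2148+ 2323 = 4471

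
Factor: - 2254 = -2^1 * 7^2*23^1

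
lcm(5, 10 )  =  10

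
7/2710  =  7/2710  =  0.00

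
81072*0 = 0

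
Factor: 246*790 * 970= 2^3*3^1*5^2*41^1*79^1*97^1 = 188509800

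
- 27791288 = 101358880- 129150168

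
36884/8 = 9221/2  =  4610.50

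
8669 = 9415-746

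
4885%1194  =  109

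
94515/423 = 223 + 62/141  =  223.44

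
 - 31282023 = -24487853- 6794170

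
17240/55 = 3448/11 = 313.45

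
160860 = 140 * 1149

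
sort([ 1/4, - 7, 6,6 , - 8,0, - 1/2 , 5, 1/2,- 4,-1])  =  [-8, - 7,-4, - 1, - 1/2,0,1/4, 1/2, 5, 6,  6]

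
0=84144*0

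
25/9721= 25/9721 = 0.00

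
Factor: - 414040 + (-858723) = -37^1*41^1*839^1 = - 1272763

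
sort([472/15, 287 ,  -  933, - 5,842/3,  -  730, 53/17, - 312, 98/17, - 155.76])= [ - 933, - 730, -312, - 155.76,-5,53/17,  98/17,472/15 , 842/3, 287] 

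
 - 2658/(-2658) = 1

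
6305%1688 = 1241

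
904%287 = 43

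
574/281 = 574/281 = 2.04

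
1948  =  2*974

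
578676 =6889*84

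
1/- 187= - 1/187 = -0.01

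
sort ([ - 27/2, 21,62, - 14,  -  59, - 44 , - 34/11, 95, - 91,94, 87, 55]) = [ -91, - 59, - 44, - 14, - 27/2, - 34/11,21, 55, 62,87 , 94,95 ] 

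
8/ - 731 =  - 1+723/731 = - 0.01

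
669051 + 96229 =765280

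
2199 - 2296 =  - 97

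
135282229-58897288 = 76384941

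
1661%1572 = 89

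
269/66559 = 269/66559  =  0.00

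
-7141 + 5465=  -1676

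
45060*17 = 766020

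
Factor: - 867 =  - 3^1* 17^2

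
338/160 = 169/80  =  2.11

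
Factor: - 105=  - 3^1 *5^1*  7^1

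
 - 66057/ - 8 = 66057/8 = 8257.12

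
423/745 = 423/745 = 0.57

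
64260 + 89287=153547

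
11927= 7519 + 4408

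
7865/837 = 9 + 332/837 = 9.40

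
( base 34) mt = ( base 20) 1IH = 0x309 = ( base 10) 777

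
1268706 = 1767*718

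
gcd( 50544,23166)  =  2106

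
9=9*1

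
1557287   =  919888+637399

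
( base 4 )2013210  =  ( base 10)8676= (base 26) cli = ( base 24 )f1c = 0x21E4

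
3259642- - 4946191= 8205833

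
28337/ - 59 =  -28337/59 = - 480.29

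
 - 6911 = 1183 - 8094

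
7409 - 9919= - 2510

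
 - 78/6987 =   -  1+ 2303/2329 = - 0.01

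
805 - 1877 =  - 1072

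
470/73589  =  470/73589 =0.01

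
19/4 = 19/4 = 4.75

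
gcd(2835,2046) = 3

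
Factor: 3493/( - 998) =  - 7/2  =  - 2^ ( - 1)*7^1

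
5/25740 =1/5148 =0.00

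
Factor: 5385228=2^2*3^1*448769^1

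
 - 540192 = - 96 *5627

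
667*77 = 51359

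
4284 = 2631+1653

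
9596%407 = 235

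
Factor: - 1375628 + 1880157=504529 = 239^1*2111^1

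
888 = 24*37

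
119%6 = 5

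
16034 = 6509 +9525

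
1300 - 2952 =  - 1652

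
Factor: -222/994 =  - 111/497=- 3^1*7^ ( - 1)*37^1 * 71^ (  -  1 )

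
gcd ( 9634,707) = 1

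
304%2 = 0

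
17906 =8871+9035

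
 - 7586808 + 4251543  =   - 3335265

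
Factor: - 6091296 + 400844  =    -  2^2 * 37^1*38449^1 = - 5690452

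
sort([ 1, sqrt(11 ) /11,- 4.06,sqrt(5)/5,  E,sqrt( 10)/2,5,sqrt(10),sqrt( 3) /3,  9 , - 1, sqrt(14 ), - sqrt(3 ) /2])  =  [ - 4.06, - 1, - sqrt( 3 )/2, sqrt(  11) /11,sqrt (5)/5,sqrt( 3) /3,  1, sqrt(10 ) /2,E,sqrt( 10),sqrt(14 ),5, 9 ]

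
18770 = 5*3754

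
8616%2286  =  1758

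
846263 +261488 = 1107751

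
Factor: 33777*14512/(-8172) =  - 13615884/227= - 2^2 * 3^3*139^1*227^( - 1)*907^1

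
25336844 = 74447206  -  49110362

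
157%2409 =157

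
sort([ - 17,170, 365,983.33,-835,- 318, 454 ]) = [ - 835, - 318, - 17, 170,  365  ,  454 , 983.33]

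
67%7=4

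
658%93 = 7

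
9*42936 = 386424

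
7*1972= 13804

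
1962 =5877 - 3915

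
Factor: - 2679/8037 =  - 1/3 = - 3^(-1) 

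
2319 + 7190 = 9509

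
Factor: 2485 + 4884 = 7369=7369^1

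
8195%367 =121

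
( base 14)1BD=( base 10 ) 363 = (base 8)553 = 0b101101011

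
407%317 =90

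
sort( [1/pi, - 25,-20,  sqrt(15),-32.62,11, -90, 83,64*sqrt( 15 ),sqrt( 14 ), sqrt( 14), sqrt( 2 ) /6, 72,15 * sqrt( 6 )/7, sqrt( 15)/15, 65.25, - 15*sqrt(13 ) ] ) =[-90,  -  15 * sqrt( 13 ),-32.62,-25,  -  20, sqrt( 2) /6,sqrt (15)/15,  1/pi,sqrt( 14 ),sqrt( 14), sqrt( 15 ),15 * sqrt(6)/7,11,65.25,72,  83,64*sqrt( 15 )]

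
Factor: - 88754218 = -2^1*7^1*811^1 * 7817^1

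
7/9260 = 7/9260 = 0.00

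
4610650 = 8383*550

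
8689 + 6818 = 15507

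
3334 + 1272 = 4606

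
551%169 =44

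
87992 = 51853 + 36139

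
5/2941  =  5/2941 = 0.00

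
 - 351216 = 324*(-1084 )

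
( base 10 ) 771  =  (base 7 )2151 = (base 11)641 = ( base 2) 1100000011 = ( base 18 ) 26f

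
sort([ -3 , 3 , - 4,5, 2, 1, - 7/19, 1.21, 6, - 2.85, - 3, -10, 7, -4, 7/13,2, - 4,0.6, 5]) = [ - 10,- 4, - 4 ,-4, - 3, - 3, - 2.85, - 7/19, 7/13, 0.6,  1, 1.21,2,  2,3, 5, 5, 6,7]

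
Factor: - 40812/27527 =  - 2^2*3^1*19^1*179^1*27527^( - 1 )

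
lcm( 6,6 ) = 6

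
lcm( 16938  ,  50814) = 50814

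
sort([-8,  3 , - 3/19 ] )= [- 8, - 3/19,3]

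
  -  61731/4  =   - 15433 + 1/4 = -15432.75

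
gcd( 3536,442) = 442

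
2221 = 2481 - 260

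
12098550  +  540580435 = 552678985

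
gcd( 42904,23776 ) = 8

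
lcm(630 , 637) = 57330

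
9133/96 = 9133/96= 95.14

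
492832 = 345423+147409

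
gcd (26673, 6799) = 523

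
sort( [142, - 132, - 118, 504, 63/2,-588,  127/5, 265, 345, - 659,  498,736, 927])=[ - 659, - 588, - 132 , - 118, 127/5,63/2, 142, 265,  345, 498 , 504,736, 927]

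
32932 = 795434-762502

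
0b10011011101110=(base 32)9ne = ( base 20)14I6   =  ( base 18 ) 1cdc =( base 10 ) 9966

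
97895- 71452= 26443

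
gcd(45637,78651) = 971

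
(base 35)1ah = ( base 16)638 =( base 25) 2dh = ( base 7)4433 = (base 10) 1592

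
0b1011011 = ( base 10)91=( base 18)51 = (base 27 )3a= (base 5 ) 331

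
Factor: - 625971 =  - 3^1*208657^1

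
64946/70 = 927+4/5 = 927.80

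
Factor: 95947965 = 3^2* 5^1* 2132177^1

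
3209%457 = 10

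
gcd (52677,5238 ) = 27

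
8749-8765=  - 16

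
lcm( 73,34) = 2482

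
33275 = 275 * 121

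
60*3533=211980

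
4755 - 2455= 2300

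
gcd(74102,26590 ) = 2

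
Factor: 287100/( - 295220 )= - 495/509 = - 3^2 * 5^1*11^1  *509^( - 1 ) 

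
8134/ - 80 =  - 102 + 13/40= - 101.67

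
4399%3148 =1251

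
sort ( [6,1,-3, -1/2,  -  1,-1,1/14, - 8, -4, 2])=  [ - 8, - 4, - 3,  -  1, - 1 ,-1/2,1/14,1, 2 , 6 ] 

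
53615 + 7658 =61273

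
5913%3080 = 2833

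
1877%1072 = 805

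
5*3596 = 17980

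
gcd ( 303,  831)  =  3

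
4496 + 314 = 4810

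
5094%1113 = 642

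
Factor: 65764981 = 23^1*31^1*92237^1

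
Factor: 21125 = 5^3*13^2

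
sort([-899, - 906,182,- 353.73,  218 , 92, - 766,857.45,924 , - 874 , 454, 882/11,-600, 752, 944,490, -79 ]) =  [ - 906, - 899,  -  874, - 766, - 600, - 353.73, - 79, 882/11, 92, 182  ,  218, 454,490,752,857.45, 924,944]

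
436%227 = 209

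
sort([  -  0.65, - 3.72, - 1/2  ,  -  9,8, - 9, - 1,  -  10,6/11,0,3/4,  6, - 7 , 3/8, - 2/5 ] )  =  [-10 ,-9, - 9, - 7, - 3.72,- 1,-0.65,  -  1/2, - 2/5,0,3/8,6/11,3/4, 6,8 ]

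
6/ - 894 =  - 1 + 148/149=- 0.01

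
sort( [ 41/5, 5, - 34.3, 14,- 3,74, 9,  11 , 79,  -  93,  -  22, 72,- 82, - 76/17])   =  [ - 93, - 82, - 34.3, - 22, - 76/17,-3,5,41/5, 9,11, 14,72,74 , 79]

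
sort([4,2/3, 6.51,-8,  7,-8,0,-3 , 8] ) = [ - 8, - 8,-3, 0,2/3, 4,6.51,7, 8 ]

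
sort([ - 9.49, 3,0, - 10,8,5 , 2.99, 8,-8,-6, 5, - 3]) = [ - 10, -9.49,-8, - 6, - 3 , 0,2.99, 3,5,5,8,8] 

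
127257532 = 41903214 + 85354318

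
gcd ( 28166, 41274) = 2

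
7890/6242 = 3945/3121  =  1.26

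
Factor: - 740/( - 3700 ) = 5^(-1 ) =1/5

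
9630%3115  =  285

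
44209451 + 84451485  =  128660936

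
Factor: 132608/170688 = 296/381 = 2^3*3^( - 1 )*37^1*127^( - 1 ) 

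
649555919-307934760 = 341621159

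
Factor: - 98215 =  - 5^1*13^1*1511^1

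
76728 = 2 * 38364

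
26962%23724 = 3238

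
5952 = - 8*( - 744 ) 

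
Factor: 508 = 2^2*127^1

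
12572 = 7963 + 4609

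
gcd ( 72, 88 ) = 8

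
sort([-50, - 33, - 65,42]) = [ - 65, - 50,-33,42 ] 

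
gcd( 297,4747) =1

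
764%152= 4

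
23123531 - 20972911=2150620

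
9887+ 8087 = 17974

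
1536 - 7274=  - 5738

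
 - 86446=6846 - 93292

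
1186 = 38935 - 37749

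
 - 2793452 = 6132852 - 8926304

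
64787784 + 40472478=105260262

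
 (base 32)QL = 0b1101010101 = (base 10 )853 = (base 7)2326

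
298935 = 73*4095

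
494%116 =30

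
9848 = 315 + 9533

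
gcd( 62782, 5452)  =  2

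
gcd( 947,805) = 1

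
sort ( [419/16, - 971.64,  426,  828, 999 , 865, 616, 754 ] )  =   [ - 971.64,  419/16 , 426,616, 754 , 828,865, 999 ]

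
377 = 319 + 58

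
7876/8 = 1969/2 = 984.50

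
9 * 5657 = 50913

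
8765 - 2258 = 6507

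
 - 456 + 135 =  - 321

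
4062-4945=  - 883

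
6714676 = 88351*76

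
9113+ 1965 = 11078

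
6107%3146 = 2961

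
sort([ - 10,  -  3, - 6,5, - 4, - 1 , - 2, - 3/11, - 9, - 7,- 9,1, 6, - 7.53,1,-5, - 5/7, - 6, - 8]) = [ - 10, - 9,-9 , - 8,-7.53,  -  7, - 6,-6, - 5 , - 4,-3, - 2, - 1, - 5/7,-3/11, 1, 1,5,6]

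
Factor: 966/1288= 2^( - 2 )*3^1 = 3/4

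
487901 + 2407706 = 2895607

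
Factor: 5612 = 2^2*23^1*61^1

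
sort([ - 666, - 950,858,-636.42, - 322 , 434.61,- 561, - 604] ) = [ - 950, - 666, -636.42, - 604, - 561, - 322, 434.61, 858 ] 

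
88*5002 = 440176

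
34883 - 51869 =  - 16986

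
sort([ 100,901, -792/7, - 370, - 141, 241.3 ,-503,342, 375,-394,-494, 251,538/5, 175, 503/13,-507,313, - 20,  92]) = [-507, - 503, - 494,  -  394, - 370,- 141, - 792/7,  -  20, 503/13, 92, 100,538/5, 175, 241.3, 251,313,342 , 375,901]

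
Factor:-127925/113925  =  -731/651= -  3^( -1 )*7^(-1) * 17^1*31^(-1 )*43^1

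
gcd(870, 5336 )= 58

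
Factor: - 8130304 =  -  2^8*7^1 * 13^1*349^1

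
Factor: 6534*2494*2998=48854796408= 2^3*3^3 * 11^2*29^1*43^1*1499^1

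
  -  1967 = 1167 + - 3134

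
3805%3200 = 605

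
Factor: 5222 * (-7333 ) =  - 2^1*7^1 * 373^1 * 7333^1 = - 38292926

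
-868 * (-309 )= 268212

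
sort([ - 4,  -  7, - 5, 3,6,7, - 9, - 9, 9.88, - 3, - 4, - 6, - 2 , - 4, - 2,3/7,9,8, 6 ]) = [ - 9,-9, - 7, - 6, -5, - 4 , - 4, - 4,- 3, - 2,-2,3/7, 3,  6,6, 7,  8, 9,9.88]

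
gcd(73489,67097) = 1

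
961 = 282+679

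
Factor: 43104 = 2^5*3^1*449^1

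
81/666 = 9/74 = 0.12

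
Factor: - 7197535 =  - 5^1*113^1*12739^1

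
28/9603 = 28/9603 = 0.00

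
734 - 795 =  - 61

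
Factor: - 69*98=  - 6762 = - 2^1*3^1*7^2*23^1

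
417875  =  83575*5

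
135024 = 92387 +42637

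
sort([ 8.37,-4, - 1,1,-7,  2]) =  [ - 7, - 4, - 1,1,2,8.37]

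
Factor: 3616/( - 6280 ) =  - 2^2*5^(-1) * 113^1*157^( - 1) = - 452/785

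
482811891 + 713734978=1196546869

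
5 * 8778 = 43890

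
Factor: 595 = 5^1*7^1 *17^1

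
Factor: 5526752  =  2^5*7^1 * 11^1*2243^1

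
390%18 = 12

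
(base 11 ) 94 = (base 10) 103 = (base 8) 147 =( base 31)3a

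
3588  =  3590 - 2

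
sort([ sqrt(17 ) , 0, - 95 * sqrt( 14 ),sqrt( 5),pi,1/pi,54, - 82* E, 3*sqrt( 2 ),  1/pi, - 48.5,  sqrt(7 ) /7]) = [ - 95*sqrt(14) , - 82*E, - 48.5,0, 1/pi, 1/pi,sqrt (7 ) /7, sqrt(5),pi,sqrt( 17),3*sqrt(2),54 ] 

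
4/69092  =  1/17273 = 0.00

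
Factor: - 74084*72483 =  - 2^2 * 3^1*37^1*653^1 *18521^1 = -  5369830572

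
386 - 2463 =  - 2077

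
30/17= 1+13/17=   1.76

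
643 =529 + 114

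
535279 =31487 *17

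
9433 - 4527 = 4906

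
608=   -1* ( - 608)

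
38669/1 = 38669 = 38669.00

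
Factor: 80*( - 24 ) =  - 1920 = - 2^7*3^1*5^1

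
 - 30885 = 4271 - 35156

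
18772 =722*26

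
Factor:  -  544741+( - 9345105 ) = -2^1*4944923^1 = - 9889846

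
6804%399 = 21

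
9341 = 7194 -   -  2147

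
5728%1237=780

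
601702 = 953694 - 351992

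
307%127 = 53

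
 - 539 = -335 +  - 204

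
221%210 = 11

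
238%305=238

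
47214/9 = 5246 = 5246.00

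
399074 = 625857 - 226783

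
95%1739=95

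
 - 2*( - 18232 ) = 36464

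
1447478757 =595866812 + 851611945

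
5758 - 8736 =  - 2978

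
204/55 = 3+39/55 = 3.71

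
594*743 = 441342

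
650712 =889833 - 239121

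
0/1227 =0 =0.00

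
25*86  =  2150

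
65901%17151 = 14448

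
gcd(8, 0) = 8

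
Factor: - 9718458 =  - 2^1*3^1*17^1*95279^1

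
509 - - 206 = 715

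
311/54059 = 311/54059 =0.01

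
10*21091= 210910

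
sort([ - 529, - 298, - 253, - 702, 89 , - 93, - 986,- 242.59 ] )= [ - 986, - 702, - 529, - 298, - 253, - 242.59, - 93, 89 ] 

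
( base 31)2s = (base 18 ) 50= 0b1011010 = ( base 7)156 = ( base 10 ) 90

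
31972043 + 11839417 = 43811460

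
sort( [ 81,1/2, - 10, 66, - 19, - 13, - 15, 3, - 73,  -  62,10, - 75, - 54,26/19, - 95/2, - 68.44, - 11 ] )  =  [ - 75 ,-73,-68.44, - 62, - 54, - 95/2 ,  -  19, - 15, - 13,-11, - 10,1/2,26/19,3, 10,66, 81 ] 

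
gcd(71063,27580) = 1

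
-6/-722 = 3/361 =0.01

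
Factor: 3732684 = 2^2*3^1* 53^1*5869^1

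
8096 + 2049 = 10145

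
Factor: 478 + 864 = 1342 = 2^1*11^1*61^1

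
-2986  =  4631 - 7617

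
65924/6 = 10987 + 1/3 = 10987.33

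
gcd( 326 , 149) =1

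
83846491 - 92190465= - 8343974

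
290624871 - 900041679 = - 609416808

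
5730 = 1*5730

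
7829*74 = 579346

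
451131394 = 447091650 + 4039744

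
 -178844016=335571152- 514415168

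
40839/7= 40839/7 = 5834.14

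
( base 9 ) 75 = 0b1000100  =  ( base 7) 125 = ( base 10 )68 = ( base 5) 233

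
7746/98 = 3873/49 = 79.04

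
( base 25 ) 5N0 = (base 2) 111001110100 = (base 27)521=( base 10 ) 3700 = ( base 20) 950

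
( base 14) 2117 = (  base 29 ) 6ml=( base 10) 5705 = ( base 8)13111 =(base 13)279B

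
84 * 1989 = 167076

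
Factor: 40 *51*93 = 189720 = 2^3*3^2*5^1 * 17^1*31^1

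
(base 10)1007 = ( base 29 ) 15l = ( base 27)1A8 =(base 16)3EF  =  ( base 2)1111101111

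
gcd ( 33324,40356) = 12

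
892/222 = 4 + 2/111 =4.02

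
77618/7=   77618/7 =11088.29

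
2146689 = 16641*129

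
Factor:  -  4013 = - 4013^1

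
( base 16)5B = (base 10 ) 91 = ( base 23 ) 3m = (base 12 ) 77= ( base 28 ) 37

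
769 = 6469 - 5700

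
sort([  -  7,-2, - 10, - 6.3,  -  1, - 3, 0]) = [-10, - 7, - 6.3, - 3,  -  2, - 1,0]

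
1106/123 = 8 + 122/123 = 8.99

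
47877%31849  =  16028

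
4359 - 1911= 2448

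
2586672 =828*3124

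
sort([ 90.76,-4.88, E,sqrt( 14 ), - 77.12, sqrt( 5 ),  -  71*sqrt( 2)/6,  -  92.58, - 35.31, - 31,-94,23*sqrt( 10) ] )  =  [-94,-92.58, - 77.12,- 35.31,-31, - 71*sqrt( 2) /6,-4.88, sqrt(5 ),E, sqrt( 14),23*sqrt( 10), 90.76 ] 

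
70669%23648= 23373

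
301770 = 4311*70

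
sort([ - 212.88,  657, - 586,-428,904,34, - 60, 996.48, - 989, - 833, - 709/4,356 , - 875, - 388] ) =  [ - 989, - 875,  -  833, - 586, - 428,-388, - 212.88, - 709/4, - 60,34,  356,657 , 904,996.48 ] 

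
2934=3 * 978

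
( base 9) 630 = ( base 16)201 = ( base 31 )gh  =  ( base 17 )1d3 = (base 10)513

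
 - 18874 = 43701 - 62575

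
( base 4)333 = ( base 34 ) 1T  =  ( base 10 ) 63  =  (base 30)23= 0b111111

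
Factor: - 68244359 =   -  68244359^1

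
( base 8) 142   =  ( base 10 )98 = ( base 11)8A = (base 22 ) 4A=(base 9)118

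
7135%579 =187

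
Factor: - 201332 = -2^2*50333^1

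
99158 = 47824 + 51334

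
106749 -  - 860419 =967168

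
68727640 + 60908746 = 129636386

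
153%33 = 21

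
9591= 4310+5281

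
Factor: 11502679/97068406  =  2^( - 1)*79^ (- 1)*271^( - 1)*2267^( - 1) * 11502679^1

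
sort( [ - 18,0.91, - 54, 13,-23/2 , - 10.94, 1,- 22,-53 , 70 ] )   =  [ - 54,  -  53, - 22, - 18 , - 23/2, - 10.94,0.91, 1,13 , 70]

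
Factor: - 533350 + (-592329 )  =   - 1125679 = - 1125679^1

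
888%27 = 24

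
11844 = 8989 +2855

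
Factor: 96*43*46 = 2^6*3^1*23^1*43^1 = 189888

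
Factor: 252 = 2^2*3^2* 7^1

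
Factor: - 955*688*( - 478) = 2^5*5^1*43^1 * 191^1*239^1 =314065120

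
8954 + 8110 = 17064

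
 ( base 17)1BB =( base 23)L4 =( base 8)747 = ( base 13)2B6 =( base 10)487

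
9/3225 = 3/1075 = 0.00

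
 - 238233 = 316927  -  555160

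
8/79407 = 8/79407 = 0.00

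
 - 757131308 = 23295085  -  780426393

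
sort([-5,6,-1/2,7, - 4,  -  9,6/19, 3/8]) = [ - 9, - 5, - 4, - 1/2 , 6/19, 3/8,6,  7] 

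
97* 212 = 20564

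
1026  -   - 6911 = 7937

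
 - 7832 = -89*88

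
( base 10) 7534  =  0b1110101101110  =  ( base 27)a91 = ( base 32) 7be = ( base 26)B3K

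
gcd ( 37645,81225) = 5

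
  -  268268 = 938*( - 286) 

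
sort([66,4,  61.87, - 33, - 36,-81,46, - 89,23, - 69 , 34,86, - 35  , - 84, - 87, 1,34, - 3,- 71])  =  [ - 89 , - 87 ,  -  84, - 81, - 71, - 69,-36, - 35, - 33,-3,1,4,23,34, 34, 46,61.87, 66, 86 ]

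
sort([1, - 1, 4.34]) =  [ - 1, 1,  4.34 ]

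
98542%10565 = 3457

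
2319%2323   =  2319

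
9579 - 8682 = 897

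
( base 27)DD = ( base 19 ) 103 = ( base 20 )i4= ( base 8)554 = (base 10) 364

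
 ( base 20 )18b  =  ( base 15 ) 281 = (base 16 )23b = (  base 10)571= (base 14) 2CB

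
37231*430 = 16009330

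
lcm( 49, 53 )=2597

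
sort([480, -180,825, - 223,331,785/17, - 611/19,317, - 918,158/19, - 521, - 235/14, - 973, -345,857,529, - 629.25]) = [ - 973,-918,-629.25, - 521,-345,-223, - 180, - 611/19, - 235/14,  158/19, 785/17,317,331,480, 529,825 , 857 ] 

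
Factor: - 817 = -19^1*43^1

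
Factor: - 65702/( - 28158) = 7/3 = 3^( - 1 )*7^1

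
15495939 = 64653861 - 49157922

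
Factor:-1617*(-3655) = 3^1*5^1*7^2 *11^1 * 17^1*43^1 = 5910135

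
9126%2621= 1263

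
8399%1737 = 1451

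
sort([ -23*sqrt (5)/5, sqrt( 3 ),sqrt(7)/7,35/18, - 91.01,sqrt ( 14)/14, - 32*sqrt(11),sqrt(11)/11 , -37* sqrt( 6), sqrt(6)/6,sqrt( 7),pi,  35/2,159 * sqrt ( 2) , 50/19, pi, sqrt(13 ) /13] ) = [ - 32*sqrt( 11 ),-91.01, - 37*sqrt(6 ), - 23*sqrt ( 5) /5,sqrt( 14)/14, sqrt(13 )/13,sqrt ( 11)/11,sqrt(7)/7,sqrt(6)/6,sqrt (3),35/18,50/19,sqrt(7),pi, pi,35/2,  159 *sqrt( 2)]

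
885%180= 165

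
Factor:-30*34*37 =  - 37740 =- 2^2*3^1*5^1*17^1*37^1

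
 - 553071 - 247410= - 800481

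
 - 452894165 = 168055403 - 620949568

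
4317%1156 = 849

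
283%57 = 55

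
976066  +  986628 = 1962694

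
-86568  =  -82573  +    -  3995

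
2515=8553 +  - 6038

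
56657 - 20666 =35991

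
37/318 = 37/318 = 0.12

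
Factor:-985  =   - 5^1*197^1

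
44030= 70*629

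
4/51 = 4/51 = 0.08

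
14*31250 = 437500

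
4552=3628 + 924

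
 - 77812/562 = -139 + 153/281= -138.46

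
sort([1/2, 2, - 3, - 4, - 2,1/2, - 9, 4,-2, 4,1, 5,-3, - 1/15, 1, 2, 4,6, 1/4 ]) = [ - 9,-4, - 3 ,- 3, - 2,-2, - 1/15, 1/4, 1/2,1/2,  1, 1,  2, 2,  4,4, 4,5,6]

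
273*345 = 94185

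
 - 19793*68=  - 1345924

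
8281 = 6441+1840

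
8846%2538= 1232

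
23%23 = 0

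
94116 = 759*124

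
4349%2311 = 2038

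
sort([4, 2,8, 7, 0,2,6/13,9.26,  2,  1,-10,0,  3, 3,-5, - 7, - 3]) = [ - 10,  -  7, - 5, - 3,0, 0, 6/13 , 1, 2,2 , 2,3, 3, 4,7 , 8,  9.26]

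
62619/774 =20873/258= 80.90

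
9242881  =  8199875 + 1043006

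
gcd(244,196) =4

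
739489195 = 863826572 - 124337377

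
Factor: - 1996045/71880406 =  -2^(  -  1 )*5^1*13^ ( - 1)*19^1*647^( - 1)*4273^( - 1 )*21011^1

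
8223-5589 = 2634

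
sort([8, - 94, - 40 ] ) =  [-94,  -  40,8 ]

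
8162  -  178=7984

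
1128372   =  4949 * 228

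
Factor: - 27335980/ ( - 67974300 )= 3^( - 2 ) *5^(- 1) * 7^1*29^1*6733^1*75527^ ( - 1 ) = 1366799/3398715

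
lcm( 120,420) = 840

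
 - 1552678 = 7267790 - 8820468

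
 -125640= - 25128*5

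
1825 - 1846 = -21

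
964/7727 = 964/7727 = 0.12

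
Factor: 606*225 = 2^1 * 3^3 * 5^2*101^1 = 136350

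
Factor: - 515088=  - 2^4*3^2 * 7^2*73^1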